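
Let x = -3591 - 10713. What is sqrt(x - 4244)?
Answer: 2*I*sqrt(4637) ≈ 136.19*I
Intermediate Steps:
x = -14304
sqrt(x - 4244) = sqrt(-14304 - 4244) = sqrt(-18548) = 2*I*sqrt(4637)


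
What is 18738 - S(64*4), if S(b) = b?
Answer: 18482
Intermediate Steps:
18738 - S(64*4) = 18738 - 64*4 = 18738 - 1*256 = 18738 - 256 = 18482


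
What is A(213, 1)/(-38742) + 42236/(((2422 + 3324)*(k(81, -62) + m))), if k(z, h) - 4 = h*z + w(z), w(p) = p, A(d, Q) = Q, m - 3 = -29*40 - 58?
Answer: -208957063/171188268108 ≈ -0.0012206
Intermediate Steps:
m = -1215 (m = 3 + (-29*40 - 58) = 3 + (-1160 - 58) = 3 - 1218 = -1215)
k(z, h) = 4 + z + h*z (k(z, h) = 4 + (h*z + z) = 4 + (z + h*z) = 4 + z + h*z)
A(213, 1)/(-38742) + 42236/(((2422 + 3324)*(k(81, -62) + m))) = 1/(-38742) + 42236/(((2422 + 3324)*((4 + 81 - 62*81) - 1215))) = 1*(-1/38742) + 42236/((5746*((4 + 81 - 5022) - 1215))) = -1/38742 + 42236/((5746*(-4937 - 1215))) = -1/38742 + 42236/((5746*(-6152))) = -1/38742 + 42236/(-35349392) = -1/38742 + 42236*(-1/35349392) = -1/38742 - 10559/8837348 = -208957063/171188268108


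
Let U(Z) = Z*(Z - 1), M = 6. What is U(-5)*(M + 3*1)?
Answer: 270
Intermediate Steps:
U(Z) = Z*(-1 + Z)
U(-5)*(M + 3*1) = (-5*(-1 - 5))*(6 + 3*1) = (-5*(-6))*(6 + 3) = 30*9 = 270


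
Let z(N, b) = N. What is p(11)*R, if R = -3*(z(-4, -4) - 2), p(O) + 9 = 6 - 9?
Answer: -216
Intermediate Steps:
p(O) = -12 (p(O) = -9 + (6 - 9) = -9 - 3 = -12)
R = 18 (R = -3*(-4 - 2) = -3*(-6) = 18)
p(11)*R = -12*18 = -216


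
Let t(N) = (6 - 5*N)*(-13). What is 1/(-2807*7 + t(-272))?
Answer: -1/37407 ≈ -2.6733e-5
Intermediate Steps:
t(N) = -78 + 65*N
1/(-2807*7 + t(-272)) = 1/(-2807*7 + (-78 + 65*(-272))) = 1/(-19649 + (-78 - 17680)) = 1/(-19649 - 17758) = 1/(-37407) = -1/37407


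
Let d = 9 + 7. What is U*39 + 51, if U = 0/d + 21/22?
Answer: 1941/22 ≈ 88.227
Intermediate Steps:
d = 16
U = 21/22 (U = 0/16 + 21/22 = 0*(1/16) + 21*(1/22) = 0 + 21/22 = 21/22 ≈ 0.95455)
U*39 + 51 = (21/22)*39 + 51 = 819/22 + 51 = 1941/22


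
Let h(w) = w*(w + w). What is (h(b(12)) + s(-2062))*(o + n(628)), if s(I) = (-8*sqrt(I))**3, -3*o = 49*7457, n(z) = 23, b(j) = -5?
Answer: -18266200/3 - 385688621056*I*sqrt(2062)/3 ≈ -6.0887e+6 - 5.8379e+12*I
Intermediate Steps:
h(w) = 2*w**2 (h(w) = w*(2*w) = 2*w**2)
o = -365393/3 (o = -49*7457/3 = -1/3*365393 = -365393/3 ≈ -1.2180e+5)
s(I) = -512*I**(3/2)
(h(b(12)) + s(-2062))*(o + n(628)) = (2*(-5)**2 - (-1055744)*I*sqrt(2062))*(-365393/3 + 23) = (2*25 - (-1055744)*I*sqrt(2062))*(-365324/3) = (50 + 1055744*I*sqrt(2062))*(-365324/3) = -18266200/3 - 385688621056*I*sqrt(2062)/3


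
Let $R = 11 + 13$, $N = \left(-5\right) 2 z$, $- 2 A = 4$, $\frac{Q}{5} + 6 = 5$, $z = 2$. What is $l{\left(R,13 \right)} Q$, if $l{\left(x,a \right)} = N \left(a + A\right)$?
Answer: $1100$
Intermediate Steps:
$Q = -5$ ($Q = -30 + 5 \cdot 5 = -30 + 25 = -5$)
$A = -2$ ($A = \left(- \frac{1}{2}\right) 4 = -2$)
$N = -20$ ($N = \left(-5\right) 2 \cdot 2 = \left(-10\right) 2 = -20$)
$R = 24$
$l{\left(x,a \right)} = 40 - 20 a$ ($l{\left(x,a \right)} = - 20 \left(a - 2\right) = - 20 \left(-2 + a\right) = 40 - 20 a$)
$l{\left(R,13 \right)} Q = \left(40 - 260\right) \left(-5\right) = \left(-220\right) \left(-5\right) = 1100$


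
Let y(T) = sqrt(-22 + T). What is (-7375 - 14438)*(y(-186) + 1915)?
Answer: -41771895 - 87252*I*sqrt(13) ≈ -4.1772e+7 - 3.1459e+5*I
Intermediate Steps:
(-7375 - 14438)*(y(-186) + 1915) = (-7375 - 14438)*(sqrt(-22 - 186) + 1915) = -21813*(sqrt(-208) + 1915) = -21813*(4*I*sqrt(13) + 1915) = -21813*(1915 + 4*I*sqrt(13)) = -41771895 - 87252*I*sqrt(13)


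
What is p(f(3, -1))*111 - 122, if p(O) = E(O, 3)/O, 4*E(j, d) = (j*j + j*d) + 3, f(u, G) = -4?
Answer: -2729/16 ≈ -170.56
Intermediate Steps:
E(j, d) = ¾ + j²/4 + d*j/4 (E(j, d) = ((j*j + j*d) + 3)/4 = ((j² + d*j) + 3)/4 = (3 + j² + d*j)/4 = ¾ + j²/4 + d*j/4)
p(O) = (¾ + O²/4 + 3*O/4)/O (p(O) = (¾ + O²/4 + (¼)*3*O)/O = (¾ + O²/4 + 3*O/4)/O)
p(f(3, -1))*111 - 122 = ((¼)*(3 + (-4)² + 3*(-4))/(-4))*111 - 122 = ((¼)*(-¼)*(3 + 16 - 12))*111 - 122 = ((¼)*(-¼)*7)*111 - 122 = -7/16*111 - 122 = -777/16 - 122 = -2729/16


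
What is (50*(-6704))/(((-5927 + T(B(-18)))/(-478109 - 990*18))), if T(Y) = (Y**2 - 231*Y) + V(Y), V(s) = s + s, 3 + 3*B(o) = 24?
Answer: -166235400800/7481 ≈ -2.2221e+7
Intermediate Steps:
B(o) = 7 (B(o) = -1 + (1/3)*24 = -1 + 8 = 7)
V(s) = 2*s
T(Y) = Y**2 - 229*Y (T(Y) = (Y**2 - 231*Y) + 2*Y = Y**2 - 229*Y)
(50*(-6704))/(((-5927 + T(B(-18)))/(-478109 - 990*18))) = (50*(-6704))/(((-5927 + 7*(-229 + 7))/(-478109 - 990*18))) = -335200*(-478109 - 17820)/(-5927 + 7*(-222)) = -335200*(-495929/(-5927 - 1554)) = -335200/((-7481*(-1/495929))) = -335200/7481/495929 = -335200*495929/7481 = -166235400800/7481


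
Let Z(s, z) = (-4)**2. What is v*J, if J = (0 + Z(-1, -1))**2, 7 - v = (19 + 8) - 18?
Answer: -512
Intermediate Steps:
Z(s, z) = 16
v = -2 (v = 7 - ((19 + 8) - 18) = 7 - (27 - 18) = 7 - 1*9 = 7 - 9 = -2)
J = 256 (J = (0 + 16)**2 = 16**2 = 256)
v*J = -2*256 = -512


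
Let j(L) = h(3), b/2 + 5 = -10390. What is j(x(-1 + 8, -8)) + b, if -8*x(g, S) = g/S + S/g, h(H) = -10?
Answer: -20800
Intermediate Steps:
x(g, S) = -S/(8*g) - g/(8*S) (x(g, S) = -(g/S + S/g)/8 = -(S/g + g/S)/8 = -S/(8*g) - g/(8*S))
b = -20790 (b = -10 + 2*(-10390) = -10 - 20780 = -20790)
j(L) = -10
j(x(-1 + 8, -8)) + b = -10 - 20790 = -20800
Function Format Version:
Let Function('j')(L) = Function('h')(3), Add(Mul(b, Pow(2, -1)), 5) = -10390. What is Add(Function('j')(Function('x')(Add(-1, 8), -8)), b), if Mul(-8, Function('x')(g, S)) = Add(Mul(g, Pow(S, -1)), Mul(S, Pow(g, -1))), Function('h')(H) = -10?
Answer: -20800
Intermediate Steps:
Function('x')(g, S) = Add(Mul(Rational(-1, 8), S, Pow(g, -1)), Mul(Rational(-1, 8), g, Pow(S, -1))) (Function('x')(g, S) = Mul(Rational(-1, 8), Add(Mul(g, Pow(S, -1)), Mul(S, Pow(g, -1)))) = Mul(Rational(-1, 8), Add(Mul(S, Pow(g, -1)), Mul(g, Pow(S, -1)))) = Add(Mul(Rational(-1, 8), S, Pow(g, -1)), Mul(Rational(-1, 8), g, Pow(S, -1))))
b = -20790 (b = Add(-10, Mul(2, -10390)) = Add(-10, -20780) = -20790)
Function('j')(L) = -10
Add(Function('j')(Function('x')(Add(-1, 8), -8)), b) = Add(-10, -20790) = -20800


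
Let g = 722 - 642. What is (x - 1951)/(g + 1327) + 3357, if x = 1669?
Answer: 1574339/469 ≈ 3356.8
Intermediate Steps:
g = 80
(x - 1951)/(g + 1327) + 3357 = (1669 - 1951)/(80 + 1327) + 3357 = -282/1407 + 3357 = -282*1/1407 + 3357 = -94/469 + 3357 = 1574339/469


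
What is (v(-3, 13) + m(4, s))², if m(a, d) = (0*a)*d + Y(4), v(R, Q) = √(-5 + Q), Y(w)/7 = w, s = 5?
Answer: 792 + 112*√2 ≈ 950.39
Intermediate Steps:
Y(w) = 7*w
m(a, d) = 28 (m(a, d) = (0*a)*d + 7*4 = 0*d + 28 = 0 + 28 = 28)
(v(-3, 13) + m(4, s))² = (√(-5 + 13) + 28)² = (√8 + 28)² = (2*√2 + 28)² = (28 + 2*√2)²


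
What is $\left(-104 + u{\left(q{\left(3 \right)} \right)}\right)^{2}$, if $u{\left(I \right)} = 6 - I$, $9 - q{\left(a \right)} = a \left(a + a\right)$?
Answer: $7921$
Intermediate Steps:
$q{\left(a \right)} = 9 - 2 a^{2}$ ($q{\left(a \right)} = 9 - a \left(a + a\right) = 9 - a 2 a = 9 - 2 a^{2}$)
$\left(-104 + u{\left(q{\left(3 \right)} \right)}\right)^{2} = \left(-104 + \left(6 - \left(9 - 2 \cdot 3^{2}\right)\right)\right)^{2} = \left(-104 + \left(6 - \left(9 - 18\right)\right)\right)^{2} = \left(-104 + \left(6 - -9\right)\right)^{2} = \left(-104 + \left(6 + 9\right)\right)^{2} = \left(-104 + 15\right)^{2} = \left(-89\right)^{2} = 7921$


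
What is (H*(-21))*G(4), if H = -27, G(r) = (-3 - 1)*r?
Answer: -9072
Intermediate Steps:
G(r) = -4*r
(H*(-21))*G(4) = (-27*(-21))*(-4*4) = 567*(-16) = -9072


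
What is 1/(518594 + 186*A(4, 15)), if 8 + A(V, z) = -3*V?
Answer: 1/514874 ≈ 1.9422e-6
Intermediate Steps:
A(V, z) = -8 - 3*V
1/(518594 + 186*A(4, 15)) = 1/(518594 + 186*(-8 - 3*4)) = 1/(518594 + 186*(-8 - 12)) = 1/(518594 + 186*(-20)) = 1/(518594 - 3720) = 1/514874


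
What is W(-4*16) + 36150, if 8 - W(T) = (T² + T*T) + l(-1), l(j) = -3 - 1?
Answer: 27970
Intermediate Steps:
l(j) = -4
W(T) = 12 - 2*T² (W(T) = 8 - ((T² + T*T) - 4) = 8 - ((T² + T²) - 4) = 8 - (2*T² - 4) = 8 - (-4 + 2*T²) = 8 + (4 - 2*T²) = 12 - 2*T²)
W(-4*16) + 36150 = (12 - 2*(-4*16)²) + 36150 = (12 - 2*(-64)²) + 36150 = (12 - 2*4096) + 36150 = (12 - 8192) + 36150 = -8180 + 36150 = 27970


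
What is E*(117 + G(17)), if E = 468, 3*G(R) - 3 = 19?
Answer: 58188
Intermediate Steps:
G(R) = 22/3 (G(R) = 1 + (⅓)*19 = 1 + 19/3 = 22/3)
E*(117 + G(17)) = 468*(117 + 22/3) = 468*(373/3) = 58188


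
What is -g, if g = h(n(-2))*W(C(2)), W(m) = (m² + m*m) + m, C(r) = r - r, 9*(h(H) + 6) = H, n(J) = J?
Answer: 0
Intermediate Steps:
h(H) = -6 + H/9
C(r) = 0
W(m) = m + 2*m² (W(m) = (m² + m²) + m = 2*m² + m = m + 2*m²)
g = 0 (g = (-6 + (⅑)*(-2))*(0*(1 + 2*0)) = (-6 - 2/9)*(0*(1 + 0)) = -0 = -56/9*0 = 0)
-g = -1*0 = 0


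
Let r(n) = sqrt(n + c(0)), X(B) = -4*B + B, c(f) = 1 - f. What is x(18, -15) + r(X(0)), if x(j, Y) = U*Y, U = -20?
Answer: 301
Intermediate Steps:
X(B) = -3*B
x(j, Y) = -20*Y
r(n) = sqrt(1 + n) (r(n) = sqrt(n + (1 - 1*0)) = sqrt(n + (1 + 0)) = sqrt(n + 1) = sqrt(1 + n))
x(18, -15) + r(X(0)) = -20*(-15) + sqrt(1 - 3*0) = 300 + sqrt(1 + 0) = 300 + sqrt(1) = 300 + 1 = 301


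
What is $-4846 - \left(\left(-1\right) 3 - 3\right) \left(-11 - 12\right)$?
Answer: $-4984$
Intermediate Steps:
$-4846 - \left(\left(-1\right) 3 - 3\right) \left(-11 - 12\right) = -4846 - \left(-3 - 3\right) \left(-23\right) = -4846 - \left(-6\right) \left(-23\right) = -4846 - 138 = -4984$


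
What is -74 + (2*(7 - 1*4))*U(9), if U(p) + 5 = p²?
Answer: 382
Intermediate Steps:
U(p) = -5 + p²
-74 + (2*(7 - 1*4))*U(9) = -74 + (2*(7 - 1*4))*(-5 + 9²) = -74 + (2*(7 - 4))*(-5 + 81) = -74 + (2*3)*76 = -74 + 6*76 = -74 + 456 = 382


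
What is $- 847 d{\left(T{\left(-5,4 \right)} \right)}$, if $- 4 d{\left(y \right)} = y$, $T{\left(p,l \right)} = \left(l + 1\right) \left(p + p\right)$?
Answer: $- \frac{21175}{2} \approx -10588.0$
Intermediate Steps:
$T{\left(p,l \right)} = 2 p \left(1 + l\right)$ ($T{\left(p,l \right)} = \left(1 + l\right) 2 p = 2 p \left(1 + l\right)$)
$d{\left(y \right)} = - \frac{y}{4}$
$- 847 d{\left(T{\left(-5,4 \right)} \right)} = - 847 \left(- \frac{2 \left(-5\right) \left(1 + 4\right)}{4}\right) = - 847 \left(- \frac{2 \left(-5\right) 5}{4}\right) = - 847 \left(\left(- \frac{1}{4}\right) \left(-50\right)\right) = \left(-847\right) \frac{25}{2} = - \frac{21175}{2}$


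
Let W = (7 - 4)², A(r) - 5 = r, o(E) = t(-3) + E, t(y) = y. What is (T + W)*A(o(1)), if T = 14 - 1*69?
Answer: -138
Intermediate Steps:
T = -55 (T = 14 - 69 = -55)
o(E) = -3 + E
A(r) = 5 + r
W = 9 (W = 3² = 9)
(T + W)*A(o(1)) = (-55 + 9)*(5 + (-3 + 1)) = -46*(5 - 2) = -46*3 = -138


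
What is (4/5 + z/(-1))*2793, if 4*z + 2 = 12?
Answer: -47481/10 ≈ -4748.1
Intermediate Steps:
z = 5/2 (z = -1/2 + (1/4)*12 = -1/2 + 3 = 5/2 ≈ 2.5000)
(4/5 + z/(-1))*2793 = (4/5 + (5/2)/(-1))*2793 = (4*(1/5) + (5/2)*(-1))*2793 = (4/5 - 5/2)*2793 = -17/10*2793 = -47481/10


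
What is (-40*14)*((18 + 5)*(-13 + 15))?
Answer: -25760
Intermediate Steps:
(-40*14)*((18 + 5)*(-13 + 15)) = -12880*2 = -560*46 = -25760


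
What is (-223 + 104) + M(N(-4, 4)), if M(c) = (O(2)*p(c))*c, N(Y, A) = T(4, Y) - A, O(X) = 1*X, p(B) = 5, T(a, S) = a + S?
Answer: -159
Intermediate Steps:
T(a, S) = S + a
O(X) = X
N(Y, A) = 4 + Y - A (N(Y, A) = (Y + 4) - A = (4 + Y) - A = 4 + Y - A)
M(c) = 10*c (M(c) = (2*5)*c = 10*c)
(-223 + 104) + M(N(-4, 4)) = (-223 + 104) + 10*(4 - 4 - 1*4) = -119 + 10*(4 - 4 - 4) = -119 + 10*(-4) = -119 - 40 = -159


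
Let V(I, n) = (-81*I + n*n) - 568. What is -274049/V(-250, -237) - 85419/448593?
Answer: -43138526542/11342075881 ≈ -3.8034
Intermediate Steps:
V(I, n) = -568 + n**2 - 81*I (V(I, n) = (-81*I + n**2) - 568 = (n**2 - 81*I) - 568 = -568 + n**2 - 81*I)
-274049/V(-250, -237) - 85419/448593 = -274049/(-568 + (-237)**2 - 81*(-250)) - 85419/448593 = -274049/(-568 + 56169 + 20250) - 85419*1/448593 = -274049/75851 - 28473/149531 = -43138526542/11342075881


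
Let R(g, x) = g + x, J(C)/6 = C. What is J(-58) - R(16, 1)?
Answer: -365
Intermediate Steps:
J(C) = 6*C
J(-58) - R(16, 1) = 6*(-58) - (16 + 1) = -348 - 1*17 = -348 - 17 = -365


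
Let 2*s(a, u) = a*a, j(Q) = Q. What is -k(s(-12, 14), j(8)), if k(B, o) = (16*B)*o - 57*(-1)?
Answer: -9273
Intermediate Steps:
s(a, u) = a**2/2 (s(a, u) = (a*a)/2 = a**2/2)
k(B, o) = 57 + 16*B*o (k(B, o) = 16*B*o + 57 = 57 + 16*B*o)
-k(s(-12, 14), j(8)) = -(57 + 16*((1/2)*(-12)**2)*8) = -(57 + 16*((1/2)*144)*8) = -(57 + 16*72*8) = -(57 + 9216) = -1*9273 = -9273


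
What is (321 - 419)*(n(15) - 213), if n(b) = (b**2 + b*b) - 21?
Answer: -21168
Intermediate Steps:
n(b) = -21 + 2*b**2 (n(b) = (b**2 + b**2) - 21 = 2*b**2 - 21 = -21 + 2*b**2)
(321 - 419)*(n(15) - 213) = (321 - 419)*((-21 + 2*15**2) - 213) = -98*((-21 + 2*225) - 213) = -98*((-21 + 450) - 213) = -98*(429 - 213) = -98*216 = -21168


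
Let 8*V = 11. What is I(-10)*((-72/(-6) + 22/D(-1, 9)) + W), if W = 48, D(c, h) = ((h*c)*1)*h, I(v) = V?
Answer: 26609/324 ≈ 82.127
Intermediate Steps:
V = 11/8 (V = (⅛)*11 = 11/8 ≈ 1.3750)
I(v) = 11/8
D(c, h) = c*h² (D(c, h) = ((c*h)*1)*h = (c*h)*h = c*h²)
I(-10)*((-72/(-6) + 22/D(-1, 9)) + W) = 11*((-72/(-6) + 22/((-1*9²))) + 48)/8 = 11*((-72*(-⅙) + 22/((-1*81))) + 48)/8 = 11*((12 + 22/(-81)) + 48)/8 = 11*((12 + 22*(-1/81)) + 48)/8 = 11*((12 - 22/81) + 48)/8 = 11*(950/81 + 48)/8 = (11/8)*(4838/81) = 26609/324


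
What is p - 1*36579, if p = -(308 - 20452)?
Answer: -16435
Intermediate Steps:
p = 20144 (p = -1*(-20144) = 20144)
p - 1*36579 = 20144 - 1*36579 = 20144 - 36579 = -16435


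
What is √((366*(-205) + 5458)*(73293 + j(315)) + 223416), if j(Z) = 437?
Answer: 4*I*√320582509 ≈ 71619.0*I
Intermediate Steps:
√((366*(-205) + 5458)*(73293 + j(315)) + 223416) = √((366*(-205) + 5458)*(73293 + 437) + 223416) = √((-75030 + 5458)*73730 + 223416) = √(-69572*73730 + 223416) = √(-5129543560 + 223416) = √(-5129320144) = 4*I*√320582509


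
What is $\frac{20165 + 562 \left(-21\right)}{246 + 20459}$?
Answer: $\frac{8363}{20705} \approx 0.40391$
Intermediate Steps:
$\frac{20165 + 562 \left(-21\right)}{246 + 20459} = \frac{20165 - 11802}{20705} = 8363 \cdot \frac{1}{20705} = \frac{8363}{20705}$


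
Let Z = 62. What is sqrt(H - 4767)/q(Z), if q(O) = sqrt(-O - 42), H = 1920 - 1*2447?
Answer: sqrt(34411)/26 ≈ 7.1347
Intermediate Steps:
H = -527 (H = 1920 - 2447 = -527)
q(O) = sqrt(-42 - O)
sqrt(H - 4767)/q(Z) = sqrt(-527 - 4767)/(sqrt(-42 - 1*62)) = sqrt(-5294)/(sqrt(-42 - 62)) = (I*sqrt(5294))/(sqrt(-104)) = (I*sqrt(5294))/((2*I*sqrt(26))) = (I*sqrt(5294))*(-I*sqrt(26)/52) = sqrt(34411)/26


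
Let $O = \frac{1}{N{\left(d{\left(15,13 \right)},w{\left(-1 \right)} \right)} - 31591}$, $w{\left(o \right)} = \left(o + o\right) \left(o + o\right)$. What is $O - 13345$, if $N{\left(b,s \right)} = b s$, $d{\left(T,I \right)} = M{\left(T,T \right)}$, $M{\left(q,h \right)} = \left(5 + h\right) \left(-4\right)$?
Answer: $- \frac{425852296}{31911} \approx -13345.0$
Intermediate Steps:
$M{\left(q,h \right)} = -20 - 4 h$
$d{\left(T,I \right)} = -20 - 4 T$
$w{\left(o \right)} = 4 o^{2}$ ($w{\left(o \right)} = 2 o 2 o = 4 o^{2}$)
$O = - \frac{1}{31911}$ ($O = \frac{1}{\left(-20 - 60\right) 4 \left(-1\right)^{2} - 31591} = \frac{1}{\left(-20 - 60\right) 4 \cdot 1 - 31591} = \frac{1}{\left(-80\right) 4 - 31591} = \frac{1}{-320 - 31591} = \frac{1}{-31911} = - \frac{1}{31911} \approx -3.1337 \cdot 10^{-5}$)
$O - 13345 = - \frac{1}{31911} - 13345 = - \frac{425852296}{31911}$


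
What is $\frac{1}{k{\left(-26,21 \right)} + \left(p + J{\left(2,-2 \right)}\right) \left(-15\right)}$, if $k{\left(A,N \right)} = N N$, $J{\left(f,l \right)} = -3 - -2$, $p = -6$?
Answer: $\frac{1}{546} \approx 0.0018315$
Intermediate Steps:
$J{\left(f,l \right)} = -1$ ($J{\left(f,l \right)} = -3 + 2 = -1$)
$k{\left(A,N \right)} = N^{2}$
$\frac{1}{k{\left(-26,21 \right)} + \left(p + J{\left(2,-2 \right)}\right) \left(-15\right)} = \frac{1}{21^{2} + \left(-6 - 1\right) \left(-15\right)} = \frac{1}{441 - -105} = \frac{1}{441 + 105} = \frac{1}{546}$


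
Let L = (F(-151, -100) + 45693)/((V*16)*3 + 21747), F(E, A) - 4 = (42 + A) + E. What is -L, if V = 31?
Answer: -45488/23235 ≈ -1.9577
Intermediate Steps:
F(E, A) = 46 + A + E (F(E, A) = 4 + ((42 + A) + E) = 4 + (42 + A + E) = 46 + A + E)
L = 45488/23235 (L = ((46 - 100 - 151) + 45693)/((31*16)*3 + 21747) = (-205 + 45693)/(496*3 + 21747) = 45488/(1488 + 21747) = 45488/23235 ≈ 1.9577)
-L = -1*45488/23235 = -45488/23235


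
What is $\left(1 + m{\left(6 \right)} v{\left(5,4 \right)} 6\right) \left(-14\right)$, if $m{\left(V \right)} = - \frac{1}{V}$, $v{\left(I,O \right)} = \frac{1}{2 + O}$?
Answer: $- \frac{35}{3} \approx -11.667$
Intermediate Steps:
$\left(1 + m{\left(6 \right)} v{\left(5,4 \right)} 6\right) \left(-14\right) = \left(1 + \frac{\left(-1\right) \frac{1}{6}}{2 + 4} \cdot 6\right) \left(-14\right) = \left(1 + \frac{\left(-1\right) \frac{1}{6}}{6} \cdot 6\right) \left(-14\right) = \left(1 + \left(- \frac{1}{6}\right) \frac{1}{6} \cdot 6\right) \left(-14\right) = \left(1 - \frac{1}{6}\right) \left(-14\right) = \frac{5}{6} \left(-14\right) = - \frac{35}{3}$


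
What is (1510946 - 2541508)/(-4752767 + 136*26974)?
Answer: 1030562/1084303 ≈ 0.95044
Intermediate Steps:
(1510946 - 2541508)/(-4752767 + 136*26974) = -1030562/(-4752767 + 3668464) = -1030562/(-1084303) = -1030562*(-1/1084303) = 1030562/1084303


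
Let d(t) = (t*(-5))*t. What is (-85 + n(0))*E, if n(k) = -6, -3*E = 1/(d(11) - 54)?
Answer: -91/1977 ≈ -0.046029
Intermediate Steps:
d(t) = -5*t² (d(t) = (-5*t)*t = -5*t²)
E = 1/1977 (E = -1/(3*(-5*11² - 54)) = -1/(3*(-5*121 - 54)) = -1/(3*(-605 - 54)) = -⅓/(-659) = -⅓*(-1/659) = 1/1977 ≈ 0.00050582)
(-85 + n(0))*E = (-85 - 6)*(1/1977) = -91*1/1977 = -91/1977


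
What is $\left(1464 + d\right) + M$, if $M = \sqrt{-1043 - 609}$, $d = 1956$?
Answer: $3420 + 2 i \sqrt{413} \approx 3420.0 + 40.645 i$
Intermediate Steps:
$M = 2 i \sqrt{413}$ ($M = \sqrt{-1652} = 2 i \sqrt{413} \approx 40.645 i$)
$\left(1464 + d\right) + M = \left(1464 + 1956\right) + 2 i \sqrt{413} = 3420 + 2 i \sqrt{413}$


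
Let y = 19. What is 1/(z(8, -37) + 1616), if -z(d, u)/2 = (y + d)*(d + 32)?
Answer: -1/544 ≈ -0.0018382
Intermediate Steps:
z(d, u) = -2*(19 + d)*(32 + d) (z(d, u) = -2*(19 + d)*(d + 32) = -2*(19 + d)*(32 + d))
1/(z(8, -37) + 1616) = 1/((-1216 - 102*8 - 2*8**2) + 1616) = 1/((-1216 - 816 - 2*64) + 1616) = 1/((-1216 - 816 - 128) + 1616) = 1/(-2160 + 1616) = 1/(-544) = -1/544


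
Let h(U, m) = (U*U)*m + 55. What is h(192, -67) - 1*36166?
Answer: -2505999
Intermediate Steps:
h(U, m) = 55 + m*U² (h(U, m) = U²*m + 55 = m*U² + 55 = 55 + m*U²)
h(192, -67) - 1*36166 = (55 - 67*192²) - 1*36166 = (55 - 67*36864) - 36166 = (55 - 2469888) - 36166 = -2469833 - 36166 = -2505999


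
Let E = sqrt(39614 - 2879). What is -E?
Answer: -sqrt(36735) ≈ -191.66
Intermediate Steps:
E = sqrt(36735) ≈ 191.66
-E = -sqrt(36735)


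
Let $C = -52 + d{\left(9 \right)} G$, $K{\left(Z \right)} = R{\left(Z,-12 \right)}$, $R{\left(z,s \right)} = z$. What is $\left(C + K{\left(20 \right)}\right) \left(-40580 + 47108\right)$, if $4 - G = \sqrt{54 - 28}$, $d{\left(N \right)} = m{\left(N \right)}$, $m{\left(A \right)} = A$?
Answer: $26112 - 58752 \sqrt{26} \approx -2.7347 \cdot 10^{5}$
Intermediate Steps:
$K{\left(Z \right)} = Z$
$d{\left(N \right)} = N$
$G = 4 - \sqrt{26}$ ($G = 4 - \sqrt{54 - 28} = 4 - \sqrt{26} \approx -1.099$)
$C = -16 - 9 \sqrt{26}$ ($C = -52 + 9 \left(4 - \sqrt{26}\right) = -52 + \left(36 - 9 \sqrt{26}\right) = -16 - 9 \sqrt{26} \approx -61.891$)
$\left(C + K{\left(20 \right)}\right) \left(-40580 + 47108\right) = \left(\left(-16 - 9 \sqrt{26}\right) + 20\right) \left(-40580 + 47108\right) = \left(4 - 9 \sqrt{26}\right) 6528 = 26112 - 58752 \sqrt{26}$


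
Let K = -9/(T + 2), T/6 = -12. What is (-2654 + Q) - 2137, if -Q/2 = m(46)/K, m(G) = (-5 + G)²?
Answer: -278459/9 ≈ -30940.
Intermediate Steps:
T = -72 (T = 6*(-12) = -72)
K = 9/70 (K = -9/(-72 + 2) = -9/(-70) = -9*(-1/70) = 9/70 ≈ 0.12857)
Q = -235340/9 (Q = -2*(-5 + 46)²/9/70 = -2*41²*70/9 = -3362*70/9 = -2*117670/9 = -235340/9 ≈ -26149.)
(-2654 + Q) - 2137 = (-2654 - 235340/9) - 2137 = -259226/9 - 2137 = -278459/9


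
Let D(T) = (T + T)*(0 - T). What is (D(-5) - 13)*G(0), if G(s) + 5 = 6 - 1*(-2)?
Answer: -189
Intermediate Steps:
G(s) = 3 (G(s) = -5 + (6 - 1*(-2)) = -5 + (6 + 2) = -5 + 8 = 3)
D(T) = -2*T² (D(T) = (2*T)*(-T) = -2*T²)
(D(-5) - 13)*G(0) = (-2*(-5)² - 13)*3 = (-2*25 - 13)*3 = (-50 - 13)*3 = -63*3 = -189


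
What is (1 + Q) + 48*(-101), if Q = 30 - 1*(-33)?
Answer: -4784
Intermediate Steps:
Q = 63 (Q = 30 + 33 = 63)
(1 + Q) + 48*(-101) = (1 + 63) + 48*(-101) = 64 - 4848 = -4784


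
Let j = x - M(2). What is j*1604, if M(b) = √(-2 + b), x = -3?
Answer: -4812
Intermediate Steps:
j = -3 (j = -3 - √(-2 + 2) = -3 - √0 = -3 - 1*0 = -3 + 0 = -3)
j*1604 = -3*1604 = -4812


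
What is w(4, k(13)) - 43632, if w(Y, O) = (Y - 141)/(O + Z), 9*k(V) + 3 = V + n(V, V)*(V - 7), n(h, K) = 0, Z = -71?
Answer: -27443295/629 ≈ -43630.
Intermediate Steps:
k(V) = -⅓ + V/9 (k(V) = -⅓ + (V + 0*(V - 7))/9 = -⅓ + (V + 0*(-7 + V))/9 = -⅓ + (V + 0)/9 = -⅓ + V/9)
w(Y, O) = (-141 + Y)/(-71 + O) (w(Y, O) = (Y - 141)/(O - 71) = (-141 + Y)/(-71 + O))
w(4, k(13)) - 43632 = (-141 + 4)/(-71 + (-⅓ + (⅑)*13)) - 43632 = -137/(-71 + (-⅓ + 13/9)) - 43632 = -137/(-71 + 10/9) - 43632 = -137/(-629/9) - 43632 = -9/629*(-137) - 43632 = 1233/629 - 43632 = -27443295/629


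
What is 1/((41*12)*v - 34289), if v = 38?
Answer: -1/15593 ≈ -6.4131e-5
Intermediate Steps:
1/((41*12)*v - 34289) = 1/((41*12)*38 - 34289) = 1/(492*38 - 34289) = 1/(18696 - 34289) = 1/(-15593) = -1/15593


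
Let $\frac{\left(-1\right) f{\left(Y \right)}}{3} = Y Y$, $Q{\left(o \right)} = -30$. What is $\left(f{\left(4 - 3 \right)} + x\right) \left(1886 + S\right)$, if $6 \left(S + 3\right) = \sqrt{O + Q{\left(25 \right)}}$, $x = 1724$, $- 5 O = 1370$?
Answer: $3240643 + \frac{3442 i \sqrt{19}}{3} \approx 3.2406 \cdot 10^{6} + 5001.1 i$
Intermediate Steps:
$O = -274$ ($O = \left(- \frac{1}{5}\right) 1370 = -274$)
$S = -3 + \frac{2 i \sqrt{19}}{3}$ ($S = -3 + \frac{\sqrt{-274 - 30}}{6} = -3 + \frac{\sqrt{-304}}{6} = -3 + \frac{4 i \sqrt{19}}{6} = -3 + \frac{2 i \sqrt{19}}{3} \approx -3.0 + 2.9059 i$)
$f{\left(Y \right)} = - 3 Y^{2}$ ($f{\left(Y \right)} = - 3 Y Y = - 3 Y^{2}$)
$\left(f{\left(4 - 3 \right)} + x\right) \left(1886 + S\right) = \left(- 3 \left(4 - 3\right)^{2} + 1724\right) \left(1886 - \left(3 - \frac{2 i \sqrt{19}}{3}\right)\right) = \left(- 3 \left(4 - 3\right)^{2} + 1724\right) \left(1883 + \frac{2 i \sqrt{19}}{3}\right) = \left(- 3 \cdot 1^{2} + 1724\right) \left(1883 + \frac{2 i \sqrt{19}}{3}\right) = \left(\left(-3\right) 1 + 1724\right) \left(1883 + \frac{2 i \sqrt{19}}{3}\right) = \left(-3 + 1724\right) \left(1883 + \frac{2 i \sqrt{19}}{3}\right) = 1721 \left(1883 + \frac{2 i \sqrt{19}}{3}\right) = 3240643 + \frac{3442 i \sqrt{19}}{3}$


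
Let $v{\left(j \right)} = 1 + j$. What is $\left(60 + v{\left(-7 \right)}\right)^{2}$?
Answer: $2916$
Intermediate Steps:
$\left(60 + v{\left(-7 \right)}\right)^{2} = \left(60 + \left(1 - 7\right)\right)^{2} = \left(60 - 6\right)^{2} = 54^{2} = 2916$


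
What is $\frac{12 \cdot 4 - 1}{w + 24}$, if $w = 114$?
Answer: $\frac{47}{138} \approx 0.34058$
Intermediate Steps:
$\frac{12 \cdot 4 - 1}{w + 24} = \frac{12 \cdot 4 - 1}{114 + 24} = \frac{48 - 1}{138} = 47 \cdot \frac{1}{138} = \frac{47}{138}$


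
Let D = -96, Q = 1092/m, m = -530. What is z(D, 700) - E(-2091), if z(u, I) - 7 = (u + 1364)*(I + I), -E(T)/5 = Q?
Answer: 94085425/53 ≈ 1.7752e+6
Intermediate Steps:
Q = -546/265 (Q = 1092/(-530) = 1092*(-1/530) = -546/265 ≈ -2.0604)
E(T) = 546/53 (E(T) = -5*(-546/265) = 546/53)
z(u, I) = 7 + 2*I*(1364 + u) (z(u, I) = 7 + (u + 1364)*(I + I) = 7 + (1364 + u)*(2*I) = 7 + 2*I*(1364 + u))
z(D, 700) - E(-2091) = (7 + 2728*700 + 2*700*(-96)) - 1*546/53 = (7 + 1909600 - 134400) - 546/53 = 1775207 - 546/53 = 94085425/53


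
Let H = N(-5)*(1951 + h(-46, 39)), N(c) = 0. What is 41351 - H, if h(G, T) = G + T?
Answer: 41351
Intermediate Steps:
H = 0 (H = 0*(1951 + (-46 + 39)) = 0*(1951 - 7) = 0*1944 = 0)
41351 - H = 41351 - 1*0 = 41351 + 0 = 41351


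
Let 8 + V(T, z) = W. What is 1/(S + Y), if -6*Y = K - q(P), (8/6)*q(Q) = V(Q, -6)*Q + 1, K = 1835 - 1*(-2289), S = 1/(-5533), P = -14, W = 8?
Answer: -132792/91255793 ≈ -0.0014552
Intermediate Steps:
V(T, z) = 0 (V(T, z) = -8 + 8 = 0)
S = -1/5533 ≈ -0.00018073
K = 4124 (K = 1835 + 2289 = 4124)
q(Q) = ¾ (q(Q) = 3*(0*Q + 1)/4 = 3*(0 + 1)/4 = (¾)*1 = ¾)
Y = -16493/24 (Y = -(4124 - 1*¾)/6 = -(4124 - ¾)/6 = -⅙*16493/4 = -16493/24 ≈ -687.21)
1/(S + Y) = 1/(-1/5533 - 16493/24) = 1/(-91255793/132792) = -132792/91255793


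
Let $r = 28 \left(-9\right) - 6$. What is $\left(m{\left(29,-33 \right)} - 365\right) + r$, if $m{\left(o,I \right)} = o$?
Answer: $-594$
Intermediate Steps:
$r = -258$ ($r = -252 - 6 = -258$)
$\left(m{\left(29,-33 \right)} - 365\right) + r = \left(29 - 365\right) - 258 = -336 - 258 = -594$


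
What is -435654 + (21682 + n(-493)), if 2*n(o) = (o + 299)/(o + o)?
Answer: -408176295/986 ≈ -4.1397e+5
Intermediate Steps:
n(o) = (299 + o)/(4*o) (n(o) = ((o + 299)/(o + o))/2 = ((299 + o)/((2*o)))/2 = ((299 + o)*(1/(2*o)))/2 = ((299 + o)/(2*o))/2 = (299 + o)/(4*o))
-435654 + (21682 + n(-493)) = -435654 + (21682 + (¼)*(299 - 493)/(-493)) = -435654 + (21682 + (¼)*(-1/493)*(-194)) = -435654 + (21682 + 97/986) = -435654 + 21378549/986 = -408176295/986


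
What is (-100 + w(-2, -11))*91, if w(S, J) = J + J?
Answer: -11102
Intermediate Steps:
w(S, J) = 2*J
(-100 + w(-2, -11))*91 = (-100 + 2*(-11))*91 = (-100 - 22)*91 = -122*91 = -11102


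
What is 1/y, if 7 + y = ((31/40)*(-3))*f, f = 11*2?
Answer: -20/1163 ≈ -0.017197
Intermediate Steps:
f = 22
y = -1163/20 (y = -7 + ((31/40)*(-3))*22 = -7 - 93/40*22 = -7 - 1023/20 = -1163/20 ≈ -58.150)
1/y = 1/(-1163/20) = -20/1163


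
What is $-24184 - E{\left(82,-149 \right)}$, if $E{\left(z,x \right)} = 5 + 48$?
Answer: $-24237$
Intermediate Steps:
$E{\left(z,x \right)} = 53$
$-24184 - E{\left(82,-149 \right)} = -24184 - 53 = -24237$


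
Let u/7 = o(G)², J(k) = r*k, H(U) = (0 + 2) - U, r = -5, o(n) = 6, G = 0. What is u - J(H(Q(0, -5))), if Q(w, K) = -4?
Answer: 282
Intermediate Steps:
H(U) = 2 - U
J(k) = -5*k
u = 252 (u = 7*6² = 7*36 = 252)
u - J(H(Q(0, -5))) = 252 - (-5)*(2 - 1*(-4)) = 252 - (-5)*(2 + 4) = 252 - (-5)*6 = 252 - 1*(-30) = 252 + 30 = 282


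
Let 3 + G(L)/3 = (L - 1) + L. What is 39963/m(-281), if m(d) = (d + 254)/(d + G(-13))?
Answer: 4942091/9 ≈ 5.4912e+5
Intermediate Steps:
G(L) = -12 + 6*L (G(L) = -9 + 3*((L - 1) + L) = -9 + 3*((-1 + L) + L) = -9 + 3*(-1 + 2*L) = -9 + (-3 + 6*L) = -12 + 6*L)
m(d) = (254 + d)/(-90 + d) (m(d) = (d + 254)/(d + (-12 + 6*(-13))) = (254 + d)/(d + (-12 - 78)) = (254 + d)/(d - 90) = (254 + d)/(-90 + d))
39963/m(-281) = 39963/(((254 - 281)/(-90 - 281))) = 39963/((-27/(-371))) = 39963/((-1/371*(-27))) = 39963/(27/371) = 39963*(371/27) = 4942091/9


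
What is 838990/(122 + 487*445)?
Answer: 838990/216837 ≈ 3.8692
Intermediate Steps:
838990/(122 + 487*445) = 838990/(122 + 216715) = 838990/216837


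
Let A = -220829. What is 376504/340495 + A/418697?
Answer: 82449924933/142564235015 ≈ 0.57833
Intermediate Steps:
376504/340495 + A/418697 = 376504/340495 - 220829/418697 = 82449924933/142564235015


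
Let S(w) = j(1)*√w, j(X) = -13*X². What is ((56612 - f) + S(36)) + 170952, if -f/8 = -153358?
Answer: -999378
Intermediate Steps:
f = 1226864 (f = -8*(-153358) = 1226864)
S(w) = -13*√w (S(w) = (-13*1²)*√w = (-13*1)*√w = -13*√w)
((56612 - f) + S(36)) + 170952 = ((56612 - 1*1226864) - 13*√36) + 170952 = ((56612 - 1226864) - 13*6) + 170952 = (-1170252 - 78) + 170952 = -1170330 + 170952 = -999378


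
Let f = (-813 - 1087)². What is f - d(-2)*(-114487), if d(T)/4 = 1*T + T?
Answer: 1778208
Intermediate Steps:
d(T) = 8*T (d(T) = 4*(1*T + T) = 4*(T + T) = 4*(2*T) = 8*T)
f = 3610000 (f = (-1900)² = 3610000)
f - d(-2)*(-114487) = 3610000 - 8*(-2)*(-114487) = 3610000 - (-16)*(-114487) = 3610000 - 1*1831792 = 3610000 - 1831792 = 1778208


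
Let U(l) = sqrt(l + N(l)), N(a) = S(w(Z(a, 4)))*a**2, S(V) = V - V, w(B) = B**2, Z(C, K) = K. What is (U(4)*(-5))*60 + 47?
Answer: -553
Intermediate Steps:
S(V) = 0
N(a) = 0 (N(a) = 0*a**2 = 0)
U(l) = sqrt(l) (U(l) = sqrt(l + 0) = sqrt(l))
(U(4)*(-5))*60 + 47 = (sqrt(4)*(-5))*60 + 47 = (2*(-5))*60 + 47 = -10*60 + 47 = -600 + 47 = -553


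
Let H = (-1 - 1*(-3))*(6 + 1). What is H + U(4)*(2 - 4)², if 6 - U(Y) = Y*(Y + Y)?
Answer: -90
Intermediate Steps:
H = 14 (H = (-1 + 3)*7 = 2*7 = 14)
U(Y) = 6 - 2*Y² (U(Y) = 6 - Y*(Y + Y) = 6 - Y*2*Y = 6 - 2*Y²)
H + U(4)*(2 - 4)² = 14 + (6 - 2*4²)*(2 - 4)² = 14 + (6 - 2*16)*(-2)² = 14 + (6 - 32)*4 = 14 - 26*4 = 14 - 104 = -90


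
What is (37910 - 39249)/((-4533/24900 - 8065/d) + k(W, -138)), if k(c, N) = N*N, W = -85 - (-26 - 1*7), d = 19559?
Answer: -217372858300/3091500753651 ≈ -0.070313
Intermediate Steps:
W = -52 (W = -85 - (-26 - 7) = -85 - 1*(-33) = -85 + 33 = -52)
k(c, N) = N²
(37910 - 39249)/((-4533/24900 - 8065/d) + k(W, -138)) = (37910 - 39249)/((-4533/24900 - 8065/19559) + (-138)²) = -1339/((-4533*1/24900 - 8065*1/19559) + 19044) = -1339/((-1511/8300 - 8065/19559) + 19044) = -1339/(-96493149/162339700 + 19044) = -1339/3091500753651/162339700 = -1339*162339700/3091500753651 = -217372858300/3091500753651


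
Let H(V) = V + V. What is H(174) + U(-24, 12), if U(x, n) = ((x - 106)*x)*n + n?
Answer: 37800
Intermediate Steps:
U(x, n) = n + n*x*(-106 + x) (U(x, n) = ((-106 + x)*x)*n + n = (x*(-106 + x))*n + n = n*x*(-106 + x) + n = n + n*x*(-106 + x))
H(V) = 2*V
H(174) + U(-24, 12) = 2*174 + 12*(1 + (-24)**2 - 106*(-24)) = 348 + 12*(1 + 576 + 2544) = 348 + 12*3121 = 348 + 37452 = 37800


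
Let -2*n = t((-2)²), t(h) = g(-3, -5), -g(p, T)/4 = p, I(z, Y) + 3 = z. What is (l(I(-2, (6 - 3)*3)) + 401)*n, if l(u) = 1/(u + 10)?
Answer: -12036/5 ≈ -2407.2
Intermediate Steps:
I(z, Y) = -3 + z
g(p, T) = -4*p
l(u) = 1/(10 + u)
t(h) = 12 (t(h) = -4*(-3) = 12)
n = -6 (n = -½*12 = -6)
(l(I(-2, (6 - 3)*3)) + 401)*n = (1/(10 + (-3 - 2)) + 401)*(-6) = (1/(10 - 5) + 401)*(-6) = (1/5 + 401)*(-6) = (⅕ + 401)*(-6) = (2006/5)*(-6) = -12036/5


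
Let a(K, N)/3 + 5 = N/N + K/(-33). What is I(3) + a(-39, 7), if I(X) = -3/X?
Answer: -104/11 ≈ -9.4545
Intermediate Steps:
a(K, N) = -12 - K/11 (a(K, N) = -15 + 3*(N/N + K/(-33)) = -15 + 3*(1 + K*(-1/33)) = -15 + 3*(1 - K/33) = -15 + (3 - K/11) = -12 - K/11)
I(3) + a(-39, 7) = -3/3 + (-12 - 1/11*(-39)) = -3*1/3 + (-12 + 39/11) = -1 - 93/11 = -104/11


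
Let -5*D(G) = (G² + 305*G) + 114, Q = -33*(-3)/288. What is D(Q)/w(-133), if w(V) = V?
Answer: 32031/97280 ≈ 0.32927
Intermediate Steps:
Q = 11/32 (Q = 99*(1/288) = 11/32 ≈ 0.34375)
D(G) = -114/5 - 61*G - G²/5 (D(G) = -((G² + 305*G) + 114)/5 = -(114 + G² + 305*G)/5 = -114/5 - 61*G - G²/5)
D(Q)/w(-133) = (-114/5 - 61*11/32 - (11/32)²/5)/(-133) = (-114/5 - 671/32 - ⅕*121/1024)*(-1/133) = (-114/5 - 671/32 - 121/5120)*(-1/133) = -224217/5120*(-1/133) = 32031/97280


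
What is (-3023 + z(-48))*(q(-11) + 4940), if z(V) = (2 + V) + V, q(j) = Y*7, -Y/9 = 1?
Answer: -15201609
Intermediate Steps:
Y = -9 (Y = -9*1 = -9)
q(j) = -63 (q(j) = -9*7 = -63)
z(V) = 2 + 2*V
(-3023 + z(-48))*(q(-11) + 4940) = (-3023 + (2 + 2*(-48)))*(-63 + 4940) = (-3023 + (2 - 96))*4877 = (-3023 - 94)*4877 = -3117*4877 = -15201609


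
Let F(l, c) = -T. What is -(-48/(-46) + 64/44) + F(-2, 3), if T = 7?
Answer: -2403/253 ≈ -9.4980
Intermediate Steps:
F(l, c) = -7 (F(l, c) = -1*7 = -7)
-(-48/(-46) + 64/44) + F(-2, 3) = -(-48/(-46) + 64/44) - 7 = -(-48*(-1/46) + 64*(1/44)) - 7 = -(24/23 + 16/11) - 7 = -1*632/253 - 7 = -632/253 - 7 = -2403/253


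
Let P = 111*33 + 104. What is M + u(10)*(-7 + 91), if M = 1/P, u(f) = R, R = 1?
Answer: 316429/3767 ≈ 84.000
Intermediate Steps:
u(f) = 1
P = 3767 (P = 3663 + 104 = 3767)
M = 1/3767 ≈ 0.00026546
M + u(10)*(-7 + 91) = 1/3767 + 1*(-7 + 91) = 1/3767 + 1*84 = 1/3767 + 84 = 316429/3767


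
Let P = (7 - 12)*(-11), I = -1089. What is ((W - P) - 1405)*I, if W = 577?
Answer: 961587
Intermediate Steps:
P = 55 (P = -5*(-11) = 55)
((W - P) - 1405)*I = ((577 - 1*55) - 1405)*(-1089) = ((577 - 55) - 1405)*(-1089) = (522 - 1405)*(-1089) = -883*(-1089) = 961587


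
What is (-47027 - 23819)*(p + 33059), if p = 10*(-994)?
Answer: -1637888674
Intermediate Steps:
p = -9940
(-47027 - 23819)*(p + 33059) = (-47027 - 23819)*(-9940 + 33059) = -70846*23119 = -1637888674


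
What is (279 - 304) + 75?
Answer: 50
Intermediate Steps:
(279 - 304) + 75 = -25 + 75 = 50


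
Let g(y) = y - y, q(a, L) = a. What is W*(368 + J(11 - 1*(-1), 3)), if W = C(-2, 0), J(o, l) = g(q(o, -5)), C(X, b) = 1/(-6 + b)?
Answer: -184/3 ≈ -61.333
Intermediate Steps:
g(y) = 0
J(o, l) = 0
W = -1/6 (W = 1/(-6 + 0) = 1/(-6) = -1/6 ≈ -0.16667)
W*(368 + J(11 - 1*(-1), 3)) = -(368 + 0)/6 = -1/6*368 = -184/3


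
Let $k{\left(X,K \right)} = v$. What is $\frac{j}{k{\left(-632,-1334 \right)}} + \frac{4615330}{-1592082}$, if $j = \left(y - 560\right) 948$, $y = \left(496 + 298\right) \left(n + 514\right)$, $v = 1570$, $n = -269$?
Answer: $\frac{14637522995191}{124978437} \approx 1.1712 \cdot 10^{5}$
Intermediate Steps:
$y = 194530$ ($y = \left(496 + 298\right) \left(-269 + 514\right) = 794 \cdot 245 = 194530$)
$k{\left(X,K \right)} = 1570$
$j = 183883560$ ($j = \left(194530 - 560\right) 948 = 193970 \cdot 948 = 183883560$)
$\frac{j}{k{\left(-632,-1334 \right)}} + \frac{4615330}{-1592082} = \frac{183883560}{1570} + \frac{4615330}{-1592082} = 183883560 \cdot \frac{1}{1570} + 4615330 \left(- \frac{1}{1592082}\right) = \frac{18388356}{157} - \frac{2307665}{796041} = \frac{14637522995191}{124978437}$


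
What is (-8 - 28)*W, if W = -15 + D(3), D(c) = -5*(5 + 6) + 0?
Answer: 2520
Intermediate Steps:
D(c) = -55 (D(c) = -5*11 + 0 = -55 + 0 = -55)
W = -70 (W = -15 - 55 = -70)
(-8 - 28)*W = (-8 - 28)*(-70) = -36*(-70) = 2520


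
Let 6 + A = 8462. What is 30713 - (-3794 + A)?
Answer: 26051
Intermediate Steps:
A = 8456 (A = -6 + 8462 = 8456)
30713 - (-3794 + A) = 30713 - (-3794 + 8456) = 30713 - 1*4662 = 30713 - 4662 = 26051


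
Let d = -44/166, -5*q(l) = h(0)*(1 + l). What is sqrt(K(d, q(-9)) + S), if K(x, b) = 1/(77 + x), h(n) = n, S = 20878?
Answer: sqrt(846899081985)/6369 ≈ 144.49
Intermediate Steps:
q(l) = 0 (q(l) = -0*(1 + l) = -1/5*0 = 0)
d = -22/83 (d = -44*1/166 = -22/83 ≈ -0.26506)
sqrt(K(d, q(-9)) + S) = sqrt(1/(77 - 22/83) + 20878) = sqrt(1/(6369/83) + 20878) = sqrt(83/6369 + 20878) = sqrt(132972065/6369) = sqrt(846899081985)/6369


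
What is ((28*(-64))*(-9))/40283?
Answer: 16128/40283 ≈ 0.40037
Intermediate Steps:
((28*(-64))*(-9))/40283 = -1792*(-9)*(1/40283) = 16128*(1/40283) = 16128/40283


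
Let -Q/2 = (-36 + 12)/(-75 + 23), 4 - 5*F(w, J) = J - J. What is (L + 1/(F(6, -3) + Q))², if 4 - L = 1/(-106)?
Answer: 3045025/179776 ≈ 16.938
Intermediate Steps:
F(w, J) = ⅘ (F(w, J) = ⅘ - (J - J)/5 = ⅘ - ⅕*0 = ⅘ + 0 = ⅘)
Q = -12/13 (Q = -2*(-36 + 12)/(-75 + 23) = -(-48)/(-52) = -(-48)*(-1)/52 = -2*6/13 = -12/13 ≈ -0.92308)
L = 425/106 (L = 4 - 1/(-106) = 4 - 1*(-1/106) = 4 + 1/106 = 425/106 ≈ 4.0094)
(L + 1/(F(6, -3) + Q))² = (425/106 + 1/(⅘ - 12/13))² = (425/106 + 1/(-8/65))² = (425/106 - 65/8)² = (-1745/424)² = 3045025/179776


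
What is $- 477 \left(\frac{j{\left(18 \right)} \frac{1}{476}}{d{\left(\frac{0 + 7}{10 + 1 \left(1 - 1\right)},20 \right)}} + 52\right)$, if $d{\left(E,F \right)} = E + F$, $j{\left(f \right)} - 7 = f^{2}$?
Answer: $- \frac{135864811}{5474} \approx -24820.0$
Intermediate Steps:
$j{\left(f \right)} = 7 + f^{2}$
$- 477 \left(\frac{j{\left(18 \right)} \frac{1}{476}}{d{\left(\frac{0 + 7}{10 + 1 \left(1 - 1\right)},20 \right)}} + 52\right) = - 477 \left(\frac{\left(7 + 18^{2}\right) \frac{1}{476}}{\frac{0 + 7}{10 + 1 \left(1 - 1\right)} + 20} + 52\right) = - 477 \left(\frac{\left(7 + 324\right) \frac{1}{476}}{\frac{7}{10 + 1 \cdot 0} + 20} + 52\right) = - 477 \left(\frac{331 \cdot \frac{1}{476}}{\frac{7}{10 + 0} + 20} + 52\right) = - 477 \left(\frac{331}{476 \left(\frac{7}{10} + 20\right)} + 52\right) = - 477 \left(\frac{331}{476 \cdot \frac{207}{10}} + 52\right) = - 477 \left(\frac{331}{476} \cdot \frac{10}{207} + 52\right) = - 477 \left(\frac{1655}{49266} + 52\right) = \left(-477\right) \frac{2563487}{49266} = - \frac{135864811}{5474}$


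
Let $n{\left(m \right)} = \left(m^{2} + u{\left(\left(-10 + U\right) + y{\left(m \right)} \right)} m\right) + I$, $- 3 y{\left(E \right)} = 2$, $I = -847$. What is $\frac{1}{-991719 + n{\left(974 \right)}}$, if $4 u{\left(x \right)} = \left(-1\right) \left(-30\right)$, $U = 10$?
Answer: $- \frac{1}{36585} \approx -2.7334 \cdot 10^{-5}$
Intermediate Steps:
$y{\left(E \right)} = - \frac{2}{3}$ ($y{\left(E \right)} = \left(- \frac{1}{3}\right) 2 = - \frac{2}{3}$)
$u{\left(x \right)} = \frac{15}{2}$ ($u{\left(x \right)} = \frac{\left(-1\right) \left(-30\right)}{4} = \frac{1}{4} \cdot 30 = \frac{15}{2}$)
$n{\left(m \right)} = -847 + m^{2} + \frac{15 m}{2}$ ($n{\left(m \right)} = \left(m^{2} + \frac{15 m}{2}\right) - 847 = -847 + m^{2} + \frac{15 m}{2}$)
$\frac{1}{-991719 + n{\left(974 \right)}} = \frac{1}{-991719 + \left(-847 + 974^{2} + \frac{15}{2} \cdot 974\right)} = \frac{1}{-991719 + \left(-847 + 948676 + 7305\right)} = \frac{1}{-991719 + 955134} = \frac{1}{-36585} = - \frac{1}{36585}$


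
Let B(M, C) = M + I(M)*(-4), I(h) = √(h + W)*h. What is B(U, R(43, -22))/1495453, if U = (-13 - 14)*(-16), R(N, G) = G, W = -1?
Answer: 432/1495453 - 1728*√431/1495453 ≈ -0.023700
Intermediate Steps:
U = 432 (U = -27*(-16) = 432)
I(h) = h*√(-1 + h) (I(h) = √(h - 1)*h = √(-1 + h)*h = h*√(-1 + h))
B(M, C) = M - 4*M*√(-1 + M) (B(M, C) = M + (M*√(-1 + M))*(-4) = M - 4*M*√(-1 + M))
B(U, R(43, -22))/1495453 = (432*(1 - 4*√(-1 + 432)))/1495453 = (432*(1 - 4*√431))*(1/1495453) = (432 - 1728*√431)*(1/1495453) = 432/1495453 - 1728*√431/1495453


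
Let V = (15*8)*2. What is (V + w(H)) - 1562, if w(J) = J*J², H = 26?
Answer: 16254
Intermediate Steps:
V = 240 (V = 120*2 = 240)
w(J) = J³
(V + w(H)) - 1562 = (240 + 26³) - 1562 = (240 + 17576) - 1562 = 17816 - 1562 = 16254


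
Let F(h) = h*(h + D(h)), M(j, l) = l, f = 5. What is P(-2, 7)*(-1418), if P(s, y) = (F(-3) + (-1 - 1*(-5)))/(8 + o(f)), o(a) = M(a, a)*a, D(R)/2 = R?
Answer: -43958/33 ≈ -1332.1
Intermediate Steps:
D(R) = 2*R
F(h) = 3*h**2 (F(h) = h*(h + 2*h) = h*(3*h) = 3*h**2)
o(a) = a**2 (o(a) = a*a = a**2)
P(s, y) = 31/33 (P(s, y) = (3*(-3)**2 + (-1 - 1*(-5)))/(8 + 5**2) = (3*9 + (-1 + 5))/(8 + 25) = (27 + 4)/33 = 31*(1/33) = 31/33)
P(-2, 7)*(-1418) = (31/33)*(-1418) = -43958/33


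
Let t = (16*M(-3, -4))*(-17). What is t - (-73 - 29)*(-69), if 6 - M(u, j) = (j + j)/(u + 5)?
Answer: -9758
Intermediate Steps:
M(u, j) = 6 - 2*j/(5 + u) (M(u, j) = 6 - (j + j)/(u + 5) = 6 - 2*j/(5 + u))
t = -2720 (t = (16*(2*(15 - 1*(-4) + 3*(-3))/(5 - 3)))*(-17) = (16*(2*(15 + 4 - 9)/2))*(-17) = (16*(2*(½)*10))*(-17) = (16*10)*(-17) = 160*(-17) = -2720)
t - (-73 - 29)*(-69) = -2720 - (-73 - 29)*(-69) = -2720 - (-102)*(-69) = -2720 - 1*7038 = -2720 - 7038 = -9758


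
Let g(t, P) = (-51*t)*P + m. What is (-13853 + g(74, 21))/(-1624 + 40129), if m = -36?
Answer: -5479/2265 ≈ -2.4190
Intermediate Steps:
g(t, P) = -36 - 51*P*t (g(t, P) = (-51*t)*P - 36 = -51*P*t - 36 = -36 - 51*P*t)
(-13853 + g(74, 21))/(-1624 + 40129) = (-13853 + (-36 - 51*21*74))/(-1624 + 40129) = (-13853 + (-36 - 79254))/38505 = (-13853 - 79290)*(1/38505) = -93143*1/38505 = -5479/2265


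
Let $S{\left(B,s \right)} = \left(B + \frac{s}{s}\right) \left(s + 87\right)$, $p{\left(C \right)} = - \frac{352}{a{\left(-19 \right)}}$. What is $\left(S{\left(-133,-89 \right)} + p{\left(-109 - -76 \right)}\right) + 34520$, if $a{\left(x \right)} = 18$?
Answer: $\frac{312880}{9} \approx 34764.0$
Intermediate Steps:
$p{\left(C \right)} = - \frac{176}{9}$ ($p{\left(C \right)} = - \frac{352}{18} = \left(-352\right) \frac{1}{18} = - \frac{176}{9}$)
$S{\left(B,s \right)} = \left(1 + B\right) \left(87 + s\right)$ ($S{\left(B,s \right)} = \left(B + 1\right) \left(87 + s\right) = \left(1 + B\right) \left(87 + s\right)$)
$\left(S{\left(-133,-89 \right)} + p{\left(-109 - -76 \right)}\right) + 34520 = \left(\left(87 - 89 + 87 \left(-133\right) - -11837\right) - \frac{176}{9}\right) + 34520 = \left(\left(87 - 89 - 11571 + 11837\right) - \frac{176}{9}\right) + 34520 = \left(264 - \frac{176}{9}\right) + 34520 = \frac{2200}{9} + 34520 = \frac{312880}{9}$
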